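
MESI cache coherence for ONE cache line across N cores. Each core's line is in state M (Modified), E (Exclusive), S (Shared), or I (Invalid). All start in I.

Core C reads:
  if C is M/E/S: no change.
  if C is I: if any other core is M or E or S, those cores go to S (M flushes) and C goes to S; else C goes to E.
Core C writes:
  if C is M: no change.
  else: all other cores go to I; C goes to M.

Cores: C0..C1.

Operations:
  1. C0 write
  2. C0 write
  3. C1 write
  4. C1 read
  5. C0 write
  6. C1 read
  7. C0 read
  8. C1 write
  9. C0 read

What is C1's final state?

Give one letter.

Answer: S

Derivation:
Op 1: C0 write [C0 write: invalidate none -> C0=M] -> [M,I]
Op 2: C0 write [C0 write: already M (modified), no change] -> [M,I]
Op 3: C1 write [C1 write: invalidate ['C0=M'] -> C1=M] -> [I,M]
Op 4: C1 read [C1 read: already in M, no change] -> [I,M]
Op 5: C0 write [C0 write: invalidate ['C1=M'] -> C0=M] -> [M,I]
Op 6: C1 read [C1 read from I: others=['C0=M'] -> C1=S, others downsized to S] -> [S,S]
Op 7: C0 read [C0 read: already in S, no change] -> [S,S]
Op 8: C1 write [C1 write: invalidate ['C0=S'] -> C1=M] -> [I,M]
Op 9: C0 read [C0 read from I: others=['C1=M'] -> C0=S, others downsized to S] -> [S,S]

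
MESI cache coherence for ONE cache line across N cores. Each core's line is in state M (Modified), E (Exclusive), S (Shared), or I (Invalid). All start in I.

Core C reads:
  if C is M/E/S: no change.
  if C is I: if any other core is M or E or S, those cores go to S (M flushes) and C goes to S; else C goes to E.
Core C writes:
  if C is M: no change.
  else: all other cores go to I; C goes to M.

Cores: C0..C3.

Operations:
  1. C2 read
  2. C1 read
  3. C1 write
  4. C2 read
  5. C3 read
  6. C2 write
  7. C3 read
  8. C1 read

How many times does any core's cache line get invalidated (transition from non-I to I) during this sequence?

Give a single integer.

Op 1: C2 read [C2 read from I: no other sharers -> C2=E (exclusive)] -> [I,I,E,I] (invalidations this op: 0; running total: 0)
Op 2: C1 read [C1 read from I: others=['C2=E'] -> C1=S, others downsized to S] -> [I,S,S,I] (invalidations this op: 0; running total: 0)
Op 3: C1 write [C1 write: invalidate ['C2=S'] -> C1=M] -> [I,M,I,I] (invalidations this op: 1; running total: 1)
Op 4: C2 read [C2 read from I: others=['C1=M'] -> C2=S, others downsized to S] -> [I,S,S,I] (invalidations this op: 0; running total: 1)
Op 5: C3 read [C3 read from I: others=['C1=S', 'C2=S'] -> C3=S, others downsized to S] -> [I,S,S,S] (invalidations this op: 0; running total: 1)
Op 6: C2 write [C2 write: invalidate ['C1=S', 'C3=S'] -> C2=M] -> [I,I,M,I] (invalidations this op: 2; running total: 3)
Op 7: C3 read [C3 read from I: others=['C2=M'] -> C3=S, others downsized to S] -> [I,I,S,S] (invalidations this op: 0; running total: 3)
Op 8: C1 read [C1 read from I: others=['C2=S', 'C3=S'] -> C1=S, others downsized to S] -> [I,S,S,S] (invalidations this op: 0; running total: 3)

Answer: 3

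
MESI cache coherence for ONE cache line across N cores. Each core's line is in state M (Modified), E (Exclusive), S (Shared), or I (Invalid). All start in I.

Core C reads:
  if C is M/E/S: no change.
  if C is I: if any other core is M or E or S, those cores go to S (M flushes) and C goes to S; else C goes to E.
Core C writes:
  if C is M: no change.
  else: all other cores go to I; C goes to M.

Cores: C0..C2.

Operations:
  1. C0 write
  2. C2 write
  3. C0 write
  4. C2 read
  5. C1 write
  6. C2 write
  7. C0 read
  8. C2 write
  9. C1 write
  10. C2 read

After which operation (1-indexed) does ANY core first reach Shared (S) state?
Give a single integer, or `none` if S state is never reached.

Op 1: C0 write [C0 write: invalidate none -> C0=M] -> [M,I,I]
Op 2: C2 write [C2 write: invalidate ['C0=M'] -> C2=M] -> [I,I,M]
Op 3: C0 write [C0 write: invalidate ['C2=M'] -> C0=M] -> [M,I,I]
Op 4: C2 read [C2 read from I: others=['C0=M'] -> C2=S, others downsized to S] -> [S,I,S]
  -> First S state at op 4; remaining ops need not be traced.

Answer: 4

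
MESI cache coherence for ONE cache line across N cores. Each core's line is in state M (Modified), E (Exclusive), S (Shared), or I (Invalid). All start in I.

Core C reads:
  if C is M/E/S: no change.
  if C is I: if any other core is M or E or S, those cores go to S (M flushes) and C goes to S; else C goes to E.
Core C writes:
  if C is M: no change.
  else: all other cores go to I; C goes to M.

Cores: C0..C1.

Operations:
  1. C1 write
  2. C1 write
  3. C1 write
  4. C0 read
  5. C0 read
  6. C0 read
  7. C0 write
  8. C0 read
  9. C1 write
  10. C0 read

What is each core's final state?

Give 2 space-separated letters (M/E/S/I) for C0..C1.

Answer: S S

Derivation:
Op 1: C1 write [C1 write: invalidate none -> C1=M] -> [I,M]
Op 2: C1 write [C1 write: already M (modified), no change] -> [I,M]
Op 3: C1 write [C1 write: already M (modified), no change] -> [I,M]
Op 4: C0 read [C0 read from I: others=['C1=M'] -> C0=S, others downsized to S] -> [S,S]
Op 5: C0 read [C0 read: already in S, no change] -> [S,S]
Op 6: C0 read [C0 read: already in S, no change] -> [S,S]
Op 7: C0 write [C0 write: invalidate ['C1=S'] -> C0=M] -> [M,I]
Op 8: C0 read [C0 read: already in M, no change] -> [M,I]
Op 9: C1 write [C1 write: invalidate ['C0=M'] -> C1=M] -> [I,M]
Op 10: C0 read [C0 read from I: others=['C1=M'] -> C0=S, others downsized to S] -> [S,S]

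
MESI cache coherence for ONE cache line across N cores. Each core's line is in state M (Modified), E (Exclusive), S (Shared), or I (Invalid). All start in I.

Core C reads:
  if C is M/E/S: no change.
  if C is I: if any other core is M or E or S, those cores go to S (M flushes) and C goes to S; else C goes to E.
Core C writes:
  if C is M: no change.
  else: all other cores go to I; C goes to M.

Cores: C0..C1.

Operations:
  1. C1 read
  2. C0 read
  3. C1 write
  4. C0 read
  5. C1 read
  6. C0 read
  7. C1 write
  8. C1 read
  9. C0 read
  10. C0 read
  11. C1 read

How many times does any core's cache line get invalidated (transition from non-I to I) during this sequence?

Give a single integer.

Answer: 2

Derivation:
Op 1: C1 read [C1 read from I: no other sharers -> C1=E (exclusive)] -> [I,E] (invalidations this op: 0; running total: 0)
Op 2: C0 read [C0 read from I: others=['C1=E'] -> C0=S, others downsized to S] -> [S,S] (invalidations this op: 0; running total: 0)
Op 3: C1 write [C1 write: invalidate ['C0=S'] -> C1=M] -> [I,M] (invalidations this op: 1; running total: 1)
Op 4: C0 read [C0 read from I: others=['C1=M'] -> C0=S, others downsized to S] -> [S,S] (invalidations this op: 0; running total: 1)
Op 5: C1 read [C1 read: already in S, no change] -> [S,S] (invalidations this op: 0; running total: 1)
Op 6: C0 read [C0 read: already in S, no change] -> [S,S] (invalidations this op: 0; running total: 1)
Op 7: C1 write [C1 write: invalidate ['C0=S'] -> C1=M] -> [I,M] (invalidations this op: 1; running total: 2)
Op 8: C1 read [C1 read: already in M, no change] -> [I,M] (invalidations this op: 0; running total: 2)
Op 9: C0 read [C0 read from I: others=['C1=M'] -> C0=S, others downsized to S] -> [S,S] (invalidations this op: 0; running total: 2)
Op 10: C0 read [C0 read: already in S, no change] -> [S,S] (invalidations this op: 0; running total: 2)
Op 11: C1 read [C1 read: already in S, no change] -> [S,S] (invalidations this op: 0; running total: 2)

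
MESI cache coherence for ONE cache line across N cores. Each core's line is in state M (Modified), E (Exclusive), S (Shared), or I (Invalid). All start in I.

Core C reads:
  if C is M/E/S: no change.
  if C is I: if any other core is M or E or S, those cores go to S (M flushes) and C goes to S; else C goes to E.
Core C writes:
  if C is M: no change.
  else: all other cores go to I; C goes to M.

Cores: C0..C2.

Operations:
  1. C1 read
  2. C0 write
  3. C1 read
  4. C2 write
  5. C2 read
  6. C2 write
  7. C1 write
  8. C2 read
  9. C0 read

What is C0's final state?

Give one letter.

Answer: S

Derivation:
Op 1: C1 read [C1 read from I: no other sharers -> C1=E (exclusive)] -> [I,E,I]
Op 2: C0 write [C0 write: invalidate ['C1=E'] -> C0=M] -> [M,I,I]
Op 3: C1 read [C1 read from I: others=['C0=M'] -> C1=S, others downsized to S] -> [S,S,I]
Op 4: C2 write [C2 write: invalidate ['C0=S', 'C1=S'] -> C2=M] -> [I,I,M]
Op 5: C2 read [C2 read: already in M, no change] -> [I,I,M]
Op 6: C2 write [C2 write: already M (modified), no change] -> [I,I,M]
Op 7: C1 write [C1 write: invalidate ['C2=M'] -> C1=M] -> [I,M,I]
Op 8: C2 read [C2 read from I: others=['C1=M'] -> C2=S, others downsized to S] -> [I,S,S]
Op 9: C0 read [C0 read from I: others=['C1=S', 'C2=S'] -> C0=S, others downsized to S] -> [S,S,S]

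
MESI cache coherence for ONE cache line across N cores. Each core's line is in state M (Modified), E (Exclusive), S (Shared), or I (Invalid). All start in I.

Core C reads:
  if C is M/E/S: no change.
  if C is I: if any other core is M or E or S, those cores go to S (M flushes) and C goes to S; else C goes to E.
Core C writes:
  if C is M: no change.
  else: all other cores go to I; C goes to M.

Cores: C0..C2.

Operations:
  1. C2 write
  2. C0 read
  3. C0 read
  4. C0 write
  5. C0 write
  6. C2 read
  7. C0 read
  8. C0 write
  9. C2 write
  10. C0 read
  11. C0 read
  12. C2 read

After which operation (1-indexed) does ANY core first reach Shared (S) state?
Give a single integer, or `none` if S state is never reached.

Op 1: C2 write [C2 write: invalidate none -> C2=M] -> [I,I,M]
Op 2: C0 read [C0 read from I: others=['C2=M'] -> C0=S, others downsized to S] -> [S,I,S]
  -> First S state at op 2; remaining ops need not be traced.

Answer: 2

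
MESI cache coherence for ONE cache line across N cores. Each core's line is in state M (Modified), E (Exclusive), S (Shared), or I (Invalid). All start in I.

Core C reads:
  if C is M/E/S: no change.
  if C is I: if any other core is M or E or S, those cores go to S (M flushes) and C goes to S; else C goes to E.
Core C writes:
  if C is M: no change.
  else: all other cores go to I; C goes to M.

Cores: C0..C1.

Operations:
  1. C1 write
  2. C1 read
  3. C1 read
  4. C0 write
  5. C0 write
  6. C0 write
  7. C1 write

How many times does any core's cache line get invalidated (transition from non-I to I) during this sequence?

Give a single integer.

Op 1: C1 write [C1 write: invalidate none -> C1=M] -> [I,M] (invalidations this op: 0; running total: 0)
Op 2: C1 read [C1 read: already in M, no change] -> [I,M] (invalidations this op: 0; running total: 0)
Op 3: C1 read [C1 read: already in M, no change] -> [I,M] (invalidations this op: 0; running total: 0)
Op 4: C0 write [C0 write: invalidate ['C1=M'] -> C0=M] -> [M,I] (invalidations this op: 1; running total: 1)
Op 5: C0 write [C0 write: already M (modified), no change] -> [M,I] (invalidations this op: 0; running total: 1)
Op 6: C0 write [C0 write: already M (modified), no change] -> [M,I] (invalidations this op: 0; running total: 1)
Op 7: C1 write [C1 write: invalidate ['C0=M'] -> C1=M] -> [I,M] (invalidations this op: 1; running total: 2)

Answer: 2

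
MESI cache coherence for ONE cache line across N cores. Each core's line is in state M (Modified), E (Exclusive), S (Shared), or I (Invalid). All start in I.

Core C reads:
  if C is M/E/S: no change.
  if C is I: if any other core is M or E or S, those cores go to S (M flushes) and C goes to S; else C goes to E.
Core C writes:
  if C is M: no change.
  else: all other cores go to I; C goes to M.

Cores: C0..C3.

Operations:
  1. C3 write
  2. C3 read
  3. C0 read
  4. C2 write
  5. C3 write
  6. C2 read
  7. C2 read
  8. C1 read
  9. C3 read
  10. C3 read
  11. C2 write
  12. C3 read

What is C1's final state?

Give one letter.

Answer: I

Derivation:
Op 1: C3 write [C3 write: invalidate none -> C3=M] -> [I,I,I,M]
Op 2: C3 read [C3 read: already in M, no change] -> [I,I,I,M]
Op 3: C0 read [C0 read from I: others=['C3=M'] -> C0=S, others downsized to S] -> [S,I,I,S]
Op 4: C2 write [C2 write: invalidate ['C0=S', 'C3=S'] -> C2=M] -> [I,I,M,I]
Op 5: C3 write [C3 write: invalidate ['C2=M'] -> C3=M] -> [I,I,I,M]
Op 6: C2 read [C2 read from I: others=['C3=M'] -> C2=S, others downsized to S] -> [I,I,S,S]
Op 7: C2 read [C2 read: already in S, no change] -> [I,I,S,S]
Op 8: C1 read [C1 read from I: others=['C2=S', 'C3=S'] -> C1=S, others downsized to S] -> [I,S,S,S]
Op 9: C3 read [C3 read: already in S, no change] -> [I,S,S,S]
Op 10: C3 read [C3 read: already in S, no change] -> [I,S,S,S]
Op 11: C2 write [C2 write: invalidate ['C1=S', 'C3=S'] -> C2=M] -> [I,I,M,I]
Op 12: C3 read [C3 read from I: others=['C2=M'] -> C3=S, others downsized to S] -> [I,I,S,S]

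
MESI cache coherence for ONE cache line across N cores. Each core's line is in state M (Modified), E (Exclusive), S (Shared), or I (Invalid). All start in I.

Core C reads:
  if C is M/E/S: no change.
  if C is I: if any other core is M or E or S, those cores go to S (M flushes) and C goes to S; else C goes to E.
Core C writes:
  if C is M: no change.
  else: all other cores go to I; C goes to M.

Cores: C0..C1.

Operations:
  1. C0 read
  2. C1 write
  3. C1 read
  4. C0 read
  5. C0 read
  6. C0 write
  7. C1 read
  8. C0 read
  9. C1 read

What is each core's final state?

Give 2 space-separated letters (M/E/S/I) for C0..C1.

Op 1: C0 read [C0 read from I: no other sharers -> C0=E (exclusive)] -> [E,I]
Op 2: C1 write [C1 write: invalidate ['C0=E'] -> C1=M] -> [I,M]
Op 3: C1 read [C1 read: already in M, no change] -> [I,M]
Op 4: C0 read [C0 read from I: others=['C1=M'] -> C0=S, others downsized to S] -> [S,S]
Op 5: C0 read [C0 read: already in S, no change] -> [S,S]
Op 6: C0 write [C0 write: invalidate ['C1=S'] -> C0=M] -> [M,I]
Op 7: C1 read [C1 read from I: others=['C0=M'] -> C1=S, others downsized to S] -> [S,S]
Op 8: C0 read [C0 read: already in S, no change] -> [S,S]
Op 9: C1 read [C1 read: already in S, no change] -> [S,S]

Answer: S S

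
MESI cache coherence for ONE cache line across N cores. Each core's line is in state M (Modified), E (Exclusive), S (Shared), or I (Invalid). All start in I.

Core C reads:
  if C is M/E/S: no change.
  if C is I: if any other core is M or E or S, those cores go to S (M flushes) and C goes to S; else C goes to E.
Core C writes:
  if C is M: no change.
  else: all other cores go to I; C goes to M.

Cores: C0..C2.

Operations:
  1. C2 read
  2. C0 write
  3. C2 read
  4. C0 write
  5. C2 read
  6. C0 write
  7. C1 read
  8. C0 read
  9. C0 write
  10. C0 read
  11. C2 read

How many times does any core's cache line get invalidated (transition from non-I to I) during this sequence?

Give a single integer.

Answer: 4

Derivation:
Op 1: C2 read [C2 read from I: no other sharers -> C2=E (exclusive)] -> [I,I,E] (invalidations this op: 0; running total: 0)
Op 2: C0 write [C0 write: invalidate ['C2=E'] -> C0=M] -> [M,I,I] (invalidations this op: 1; running total: 1)
Op 3: C2 read [C2 read from I: others=['C0=M'] -> C2=S, others downsized to S] -> [S,I,S] (invalidations this op: 0; running total: 1)
Op 4: C0 write [C0 write: invalidate ['C2=S'] -> C0=M] -> [M,I,I] (invalidations this op: 1; running total: 2)
Op 5: C2 read [C2 read from I: others=['C0=M'] -> C2=S, others downsized to S] -> [S,I,S] (invalidations this op: 0; running total: 2)
Op 6: C0 write [C0 write: invalidate ['C2=S'] -> C0=M] -> [M,I,I] (invalidations this op: 1; running total: 3)
Op 7: C1 read [C1 read from I: others=['C0=M'] -> C1=S, others downsized to S] -> [S,S,I] (invalidations this op: 0; running total: 3)
Op 8: C0 read [C0 read: already in S, no change] -> [S,S,I] (invalidations this op: 0; running total: 3)
Op 9: C0 write [C0 write: invalidate ['C1=S'] -> C0=M] -> [M,I,I] (invalidations this op: 1; running total: 4)
Op 10: C0 read [C0 read: already in M, no change] -> [M,I,I] (invalidations this op: 0; running total: 4)
Op 11: C2 read [C2 read from I: others=['C0=M'] -> C2=S, others downsized to S] -> [S,I,S] (invalidations this op: 0; running total: 4)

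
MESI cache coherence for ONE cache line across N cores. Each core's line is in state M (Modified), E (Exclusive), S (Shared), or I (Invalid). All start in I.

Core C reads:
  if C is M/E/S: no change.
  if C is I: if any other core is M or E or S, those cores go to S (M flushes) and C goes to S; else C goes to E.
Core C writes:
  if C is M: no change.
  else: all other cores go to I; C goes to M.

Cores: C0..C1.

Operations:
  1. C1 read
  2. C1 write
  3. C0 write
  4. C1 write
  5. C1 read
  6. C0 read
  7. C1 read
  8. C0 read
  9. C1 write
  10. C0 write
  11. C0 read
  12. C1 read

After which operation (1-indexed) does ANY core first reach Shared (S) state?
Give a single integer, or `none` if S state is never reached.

Op 1: C1 read [C1 read from I: no other sharers -> C1=E (exclusive)] -> [I,E]
Op 2: C1 write [C1 write: invalidate none -> C1=M] -> [I,M]
Op 3: C0 write [C0 write: invalidate ['C1=M'] -> C0=M] -> [M,I]
Op 4: C1 write [C1 write: invalidate ['C0=M'] -> C1=M] -> [I,M]
Op 5: C1 read [C1 read: already in M, no change] -> [I,M]
Op 6: C0 read [C0 read from I: others=['C1=M'] -> C0=S, others downsized to S] -> [S,S]
  -> First S state at op 6; remaining ops need not be traced.

Answer: 6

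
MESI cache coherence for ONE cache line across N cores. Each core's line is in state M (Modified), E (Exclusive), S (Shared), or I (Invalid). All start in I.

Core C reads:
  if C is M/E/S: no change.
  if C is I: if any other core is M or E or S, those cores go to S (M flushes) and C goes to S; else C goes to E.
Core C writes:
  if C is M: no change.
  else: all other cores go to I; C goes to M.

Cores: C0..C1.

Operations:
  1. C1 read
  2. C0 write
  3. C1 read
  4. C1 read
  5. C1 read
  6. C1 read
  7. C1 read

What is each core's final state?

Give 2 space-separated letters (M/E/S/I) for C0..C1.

Op 1: C1 read [C1 read from I: no other sharers -> C1=E (exclusive)] -> [I,E]
Op 2: C0 write [C0 write: invalidate ['C1=E'] -> C0=M] -> [M,I]
Op 3: C1 read [C1 read from I: others=['C0=M'] -> C1=S, others downsized to S] -> [S,S]
Op 4: C1 read [C1 read: already in S, no change] -> [S,S]
Op 5: C1 read [C1 read: already in S, no change] -> [S,S]
Op 6: C1 read [C1 read: already in S, no change] -> [S,S]
Op 7: C1 read [C1 read: already in S, no change] -> [S,S]

Answer: S S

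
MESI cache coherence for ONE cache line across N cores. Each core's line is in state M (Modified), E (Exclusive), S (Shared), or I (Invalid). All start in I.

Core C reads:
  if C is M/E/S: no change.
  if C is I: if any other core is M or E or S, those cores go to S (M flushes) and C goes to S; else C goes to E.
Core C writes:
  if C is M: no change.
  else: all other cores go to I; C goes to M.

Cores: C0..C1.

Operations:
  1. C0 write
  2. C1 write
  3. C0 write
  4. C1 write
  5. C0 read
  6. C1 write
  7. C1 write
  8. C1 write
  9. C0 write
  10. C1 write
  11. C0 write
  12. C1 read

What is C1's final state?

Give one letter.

Answer: S

Derivation:
Op 1: C0 write [C0 write: invalidate none -> C0=M] -> [M,I]
Op 2: C1 write [C1 write: invalidate ['C0=M'] -> C1=M] -> [I,M]
Op 3: C0 write [C0 write: invalidate ['C1=M'] -> C0=M] -> [M,I]
Op 4: C1 write [C1 write: invalidate ['C0=M'] -> C1=M] -> [I,M]
Op 5: C0 read [C0 read from I: others=['C1=M'] -> C0=S, others downsized to S] -> [S,S]
Op 6: C1 write [C1 write: invalidate ['C0=S'] -> C1=M] -> [I,M]
Op 7: C1 write [C1 write: already M (modified), no change] -> [I,M]
Op 8: C1 write [C1 write: already M (modified), no change] -> [I,M]
Op 9: C0 write [C0 write: invalidate ['C1=M'] -> C0=M] -> [M,I]
Op 10: C1 write [C1 write: invalidate ['C0=M'] -> C1=M] -> [I,M]
Op 11: C0 write [C0 write: invalidate ['C1=M'] -> C0=M] -> [M,I]
Op 12: C1 read [C1 read from I: others=['C0=M'] -> C1=S, others downsized to S] -> [S,S]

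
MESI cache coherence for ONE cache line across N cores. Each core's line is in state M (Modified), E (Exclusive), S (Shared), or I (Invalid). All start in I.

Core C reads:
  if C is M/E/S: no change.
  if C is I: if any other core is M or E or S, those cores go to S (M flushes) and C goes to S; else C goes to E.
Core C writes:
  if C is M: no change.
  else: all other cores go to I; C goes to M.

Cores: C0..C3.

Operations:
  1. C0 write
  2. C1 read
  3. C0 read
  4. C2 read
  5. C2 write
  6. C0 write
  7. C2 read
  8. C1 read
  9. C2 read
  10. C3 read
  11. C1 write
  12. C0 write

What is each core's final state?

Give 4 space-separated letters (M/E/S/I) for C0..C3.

Answer: M I I I

Derivation:
Op 1: C0 write [C0 write: invalidate none -> C0=M] -> [M,I,I,I]
Op 2: C1 read [C1 read from I: others=['C0=M'] -> C1=S, others downsized to S] -> [S,S,I,I]
Op 3: C0 read [C0 read: already in S, no change] -> [S,S,I,I]
Op 4: C2 read [C2 read from I: others=['C0=S', 'C1=S'] -> C2=S, others downsized to S] -> [S,S,S,I]
Op 5: C2 write [C2 write: invalidate ['C0=S', 'C1=S'] -> C2=M] -> [I,I,M,I]
Op 6: C0 write [C0 write: invalidate ['C2=M'] -> C0=M] -> [M,I,I,I]
Op 7: C2 read [C2 read from I: others=['C0=M'] -> C2=S, others downsized to S] -> [S,I,S,I]
Op 8: C1 read [C1 read from I: others=['C0=S', 'C2=S'] -> C1=S, others downsized to S] -> [S,S,S,I]
Op 9: C2 read [C2 read: already in S, no change] -> [S,S,S,I]
Op 10: C3 read [C3 read from I: others=['C0=S', 'C1=S', 'C2=S'] -> C3=S, others downsized to S] -> [S,S,S,S]
Op 11: C1 write [C1 write: invalidate ['C0=S', 'C2=S', 'C3=S'] -> C1=M] -> [I,M,I,I]
Op 12: C0 write [C0 write: invalidate ['C1=M'] -> C0=M] -> [M,I,I,I]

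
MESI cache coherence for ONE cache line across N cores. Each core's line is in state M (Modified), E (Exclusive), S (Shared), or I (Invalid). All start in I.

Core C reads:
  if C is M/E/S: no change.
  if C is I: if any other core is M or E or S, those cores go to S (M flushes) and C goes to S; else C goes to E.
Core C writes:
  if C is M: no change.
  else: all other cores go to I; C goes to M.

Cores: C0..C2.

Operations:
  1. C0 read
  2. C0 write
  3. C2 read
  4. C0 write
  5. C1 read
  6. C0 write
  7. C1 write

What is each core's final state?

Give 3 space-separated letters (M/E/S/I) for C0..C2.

Op 1: C0 read [C0 read from I: no other sharers -> C0=E (exclusive)] -> [E,I,I]
Op 2: C0 write [C0 write: invalidate none -> C0=M] -> [M,I,I]
Op 3: C2 read [C2 read from I: others=['C0=M'] -> C2=S, others downsized to S] -> [S,I,S]
Op 4: C0 write [C0 write: invalidate ['C2=S'] -> C0=M] -> [M,I,I]
Op 5: C1 read [C1 read from I: others=['C0=M'] -> C1=S, others downsized to S] -> [S,S,I]
Op 6: C0 write [C0 write: invalidate ['C1=S'] -> C0=M] -> [M,I,I]
Op 7: C1 write [C1 write: invalidate ['C0=M'] -> C1=M] -> [I,M,I]

Answer: I M I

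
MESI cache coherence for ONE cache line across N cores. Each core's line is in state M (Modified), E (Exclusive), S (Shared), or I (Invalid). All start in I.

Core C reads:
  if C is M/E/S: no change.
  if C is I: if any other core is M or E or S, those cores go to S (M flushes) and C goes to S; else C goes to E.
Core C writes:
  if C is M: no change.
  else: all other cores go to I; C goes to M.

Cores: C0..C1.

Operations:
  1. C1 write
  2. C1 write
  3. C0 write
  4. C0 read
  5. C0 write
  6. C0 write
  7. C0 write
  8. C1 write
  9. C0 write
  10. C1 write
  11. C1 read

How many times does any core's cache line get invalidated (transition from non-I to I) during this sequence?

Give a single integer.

Op 1: C1 write [C1 write: invalidate none -> C1=M] -> [I,M] (invalidations this op: 0; running total: 0)
Op 2: C1 write [C1 write: already M (modified), no change] -> [I,M] (invalidations this op: 0; running total: 0)
Op 3: C0 write [C0 write: invalidate ['C1=M'] -> C0=M] -> [M,I] (invalidations this op: 1; running total: 1)
Op 4: C0 read [C0 read: already in M, no change] -> [M,I] (invalidations this op: 0; running total: 1)
Op 5: C0 write [C0 write: already M (modified), no change] -> [M,I] (invalidations this op: 0; running total: 1)
Op 6: C0 write [C0 write: already M (modified), no change] -> [M,I] (invalidations this op: 0; running total: 1)
Op 7: C0 write [C0 write: already M (modified), no change] -> [M,I] (invalidations this op: 0; running total: 1)
Op 8: C1 write [C1 write: invalidate ['C0=M'] -> C1=M] -> [I,M] (invalidations this op: 1; running total: 2)
Op 9: C0 write [C0 write: invalidate ['C1=M'] -> C0=M] -> [M,I] (invalidations this op: 1; running total: 3)
Op 10: C1 write [C1 write: invalidate ['C0=M'] -> C1=M] -> [I,M] (invalidations this op: 1; running total: 4)
Op 11: C1 read [C1 read: already in M, no change] -> [I,M] (invalidations this op: 0; running total: 4)

Answer: 4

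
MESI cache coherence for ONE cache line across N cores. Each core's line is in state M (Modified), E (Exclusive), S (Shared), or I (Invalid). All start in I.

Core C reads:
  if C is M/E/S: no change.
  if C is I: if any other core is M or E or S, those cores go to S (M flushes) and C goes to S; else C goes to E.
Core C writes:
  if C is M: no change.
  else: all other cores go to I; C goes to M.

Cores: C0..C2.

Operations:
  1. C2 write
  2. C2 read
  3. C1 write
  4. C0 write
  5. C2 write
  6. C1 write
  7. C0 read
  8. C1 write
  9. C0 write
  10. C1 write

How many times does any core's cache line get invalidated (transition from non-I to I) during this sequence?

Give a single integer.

Op 1: C2 write [C2 write: invalidate none -> C2=M] -> [I,I,M] (invalidations this op: 0; running total: 0)
Op 2: C2 read [C2 read: already in M, no change] -> [I,I,M] (invalidations this op: 0; running total: 0)
Op 3: C1 write [C1 write: invalidate ['C2=M'] -> C1=M] -> [I,M,I] (invalidations this op: 1; running total: 1)
Op 4: C0 write [C0 write: invalidate ['C1=M'] -> C0=M] -> [M,I,I] (invalidations this op: 1; running total: 2)
Op 5: C2 write [C2 write: invalidate ['C0=M'] -> C2=M] -> [I,I,M] (invalidations this op: 1; running total: 3)
Op 6: C1 write [C1 write: invalidate ['C2=M'] -> C1=M] -> [I,M,I] (invalidations this op: 1; running total: 4)
Op 7: C0 read [C0 read from I: others=['C1=M'] -> C0=S, others downsized to S] -> [S,S,I] (invalidations this op: 0; running total: 4)
Op 8: C1 write [C1 write: invalidate ['C0=S'] -> C1=M] -> [I,M,I] (invalidations this op: 1; running total: 5)
Op 9: C0 write [C0 write: invalidate ['C1=M'] -> C0=M] -> [M,I,I] (invalidations this op: 1; running total: 6)
Op 10: C1 write [C1 write: invalidate ['C0=M'] -> C1=M] -> [I,M,I] (invalidations this op: 1; running total: 7)

Answer: 7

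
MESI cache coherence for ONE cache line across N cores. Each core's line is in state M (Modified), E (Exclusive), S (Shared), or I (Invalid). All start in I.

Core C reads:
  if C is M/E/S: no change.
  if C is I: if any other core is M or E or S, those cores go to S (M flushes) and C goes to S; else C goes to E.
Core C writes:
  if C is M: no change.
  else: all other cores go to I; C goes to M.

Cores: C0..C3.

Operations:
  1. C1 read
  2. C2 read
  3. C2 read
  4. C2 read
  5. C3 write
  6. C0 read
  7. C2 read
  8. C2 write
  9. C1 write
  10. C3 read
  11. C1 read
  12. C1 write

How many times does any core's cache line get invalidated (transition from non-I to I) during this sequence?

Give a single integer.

Answer: 6

Derivation:
Op 1: C1 read [C1 read from I: no other sharers -> C1=E (exclusive)] -> [I,E,I,I] (invalidations this op: 0; running total: 0)
Op 2: C2 read [C2 read from I: others=['C1=E'] -> C2=S, others downsized to S] -> [I,S,S,I] (invalidations this op: 0; running total: 0)
Op 3: C2 read [C2 read: already in S, no change] -> [I,S,S,I] (invalidations this op: 0; running total: 0)
Op 4: C2 read [C2 read: already in S, no change] -> [I,S,S,I] (invalidations this op: 0; running total: 0)
Op 5: C3 write [C3 write: invalidate ['C1=S', 'C2=S'] -> C3=M] -> [I,I,I,M] (invalidations this op: 2; running total: 2)
Op 6: C0 read [C0 read from I: others=['C3=M'] -> C0=S, others downsized to S] -> [S,I,I,S] (invalidations this op: 0; running total: 2)
Op 7: C2 read [C2 read from I: others=['C0=S', 'C3=S'] -> C2=S, others downsized to S] -> [S,I,S,S] (invalidations this op: 0; running total: 2)
Op 8: C2 write [C2 write: invalidate ['C0=S', 'C3=S'] -> C2=M] -> [I,I,M,I] (invalidations this op: 2; running total: 4)
Op 9: C1 write [C1 write: invalidate ['C2=M'] -> C1=M] -> [I,M,I,I] (invalidations this op: 1; running total: 5)
Op 10: C3 read [C3 read from I: others=['C1=M'] -> C3=S, others downsized to S] -> [I,S,I,S] (invalidations this op: 0; running total: 5)
Op 11: C1 read [C1 read: already in S, no change] -> [I,S,I,S] (invalidations this op: 0; running total: 5)
Op 12: C1 write [C1 write: invalidate ['C3=S'] -> C1=M] -> [I,M,I,I] (invalidations this op: 1; running total: 6)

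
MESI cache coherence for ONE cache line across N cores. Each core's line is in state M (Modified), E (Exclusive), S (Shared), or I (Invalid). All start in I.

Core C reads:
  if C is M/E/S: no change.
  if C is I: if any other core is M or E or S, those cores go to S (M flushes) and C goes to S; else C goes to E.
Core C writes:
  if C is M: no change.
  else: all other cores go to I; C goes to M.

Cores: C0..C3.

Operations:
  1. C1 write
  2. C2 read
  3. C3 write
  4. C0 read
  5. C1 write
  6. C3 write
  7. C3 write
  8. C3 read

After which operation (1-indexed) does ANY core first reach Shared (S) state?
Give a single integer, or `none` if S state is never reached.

Answer: 2

Derivation:
Op 1: C1 write [C1 write: invalidate none -> C1=M] -> [I,M,I,I]
Op 2: C2 read [C2 read from I: others=['C1=M'] -> C2=S, others downsized to S] -> [I,S,S,I]
  -> First S state at op 2; remaining ops need not be traced.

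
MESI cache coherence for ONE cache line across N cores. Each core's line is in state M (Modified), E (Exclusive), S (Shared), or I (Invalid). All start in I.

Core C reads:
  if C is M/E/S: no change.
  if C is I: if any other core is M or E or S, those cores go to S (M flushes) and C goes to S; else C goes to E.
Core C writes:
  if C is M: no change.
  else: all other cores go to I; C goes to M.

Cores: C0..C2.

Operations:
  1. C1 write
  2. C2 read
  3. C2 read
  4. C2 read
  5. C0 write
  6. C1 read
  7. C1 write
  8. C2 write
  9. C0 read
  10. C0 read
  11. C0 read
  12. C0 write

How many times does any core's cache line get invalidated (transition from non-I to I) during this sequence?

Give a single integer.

Answer: 5

Derivation:
Op 1: C1 write [C1 write: invalidate none -> C1=M] -> [I,M,I] (invalidations this op: 0; running total: 0)
Op 2: C2 read [C2 read from I: others=['C1=M'] -> C2=S, others downsized to S] -> [I,S,S] (invalidations this op: 0; running total: 0)
Op 3: C2 read [C2 read: already in S, no change] -> [I,S,S] (invalidations this op: 0; running total: 0)
Op 4: C2 read [C2 read: already in S, no change] -> [I,S,S] (invalidations this op: 0; running total: 0)
Op 5: C0 write [C0 write: invalidate ['C1=S', 'C2=S'] -> C0=M] -> [M,I,I] (invalidations this op: 2; running total: 2)
Op 6: C1 read [C1 read from I: others=['C0=M'] -> C1=S, others downsized to S] -> [S,S,I] (invalidations this op: 0; running total: 2)
Op 7: C1 write [C1 write: invalidate ['C0=S'] -> C1=M] -> [I,M,I] (invalidations this op: 1; running total: 3)
Op 8: C2 write [C2 write: invalidate ['C1=M'] -> C2=M] -> [I,I,M] (invalidations this op: 1; running total: 4)
Op 9: C0 read [C0 read from I: others=['C2=M'] -> C0=S, others downsized to S] -> [S,I,S] (invalidations this op: 0; running total: 4)
Op 10: C0 read [C0 read: already in S, no change] -> [S,I,S] (invalidations this op: 0; running total: 4)
Op 11: C0 read [C0 read: already in S, no change] -> [S,I,S] (invalidations this op: 0; running total: 4)
Op 12: C0 write [C0 write: invalidate ['C2=S'] -> C0=M] -> [M,I,I] (invalidations this op: 1; running total: 5)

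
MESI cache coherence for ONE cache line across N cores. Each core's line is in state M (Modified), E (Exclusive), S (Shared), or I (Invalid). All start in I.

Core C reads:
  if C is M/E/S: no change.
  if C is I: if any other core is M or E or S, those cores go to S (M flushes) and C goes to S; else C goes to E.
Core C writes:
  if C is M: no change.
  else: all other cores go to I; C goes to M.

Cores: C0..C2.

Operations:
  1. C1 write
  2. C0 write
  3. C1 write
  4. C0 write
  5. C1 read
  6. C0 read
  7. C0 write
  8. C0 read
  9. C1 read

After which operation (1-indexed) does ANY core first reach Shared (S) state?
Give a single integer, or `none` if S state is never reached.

Op 1: C1 write [C1 write: invalidate none -> C1=M] -> [I,M,I]
Op 2: C0 write [C0 write: invalidate ['C1=M'] -> C0=M] -> [M,I,I]
Op 3: C1 write [C1 write: invalidate ['C0=M'] -> C1=M] -> [I,M,I]
Op 4: C0 write [C0 write: invalidate ['C1=M'] -> C0=M] -> [M,I,I]
Op 5: C1 read [C1 read from I: others=['C0=M'] -> C1=S, others downsized to S] -> [S,S,I]
  -> First S state at op 5; remaining ops need not be traced.

Answer: 5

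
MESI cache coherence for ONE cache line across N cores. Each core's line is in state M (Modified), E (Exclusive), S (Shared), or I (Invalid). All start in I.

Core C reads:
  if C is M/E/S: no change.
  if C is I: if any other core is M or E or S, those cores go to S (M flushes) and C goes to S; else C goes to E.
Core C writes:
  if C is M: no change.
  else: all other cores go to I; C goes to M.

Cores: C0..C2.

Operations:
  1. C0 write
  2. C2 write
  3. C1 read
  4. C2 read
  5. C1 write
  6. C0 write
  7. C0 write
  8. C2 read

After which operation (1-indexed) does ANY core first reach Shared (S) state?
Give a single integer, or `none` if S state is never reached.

Answer: 3

Derivation:
Op 1: C0 write [C0 write: invalidate none -> C0=M] -> [M,I,I]
Op 2: C2 write [C2 write: invalidate ['C0=M'] -> C2=M] -> [I,I,M]
Op 3: C1 read [C1 read from I: others=['C2=M'] -> C1=S, others downsized to S] -> [I,S,S]
  -> First S state at op 3; remaining ops need not be traced.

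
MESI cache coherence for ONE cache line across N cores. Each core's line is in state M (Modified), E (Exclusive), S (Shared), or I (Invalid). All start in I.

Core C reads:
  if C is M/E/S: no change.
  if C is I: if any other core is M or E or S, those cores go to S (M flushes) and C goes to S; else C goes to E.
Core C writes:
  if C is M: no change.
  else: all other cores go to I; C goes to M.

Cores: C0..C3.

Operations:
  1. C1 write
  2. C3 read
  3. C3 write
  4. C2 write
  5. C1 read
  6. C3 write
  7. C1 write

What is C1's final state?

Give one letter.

Op 1: C1 write [C1 write: invalidate none -> C1=M] -> [I,M,I,I]
Op 2: C3 read [C3 read from I: others=['C1=M'] -> C3=S, others downsized to S] -> [I,S,I,S]
Op 3: C3 write [C3 write: invalidate ['C1=S'] -> C3=M] -> [I,I,I,M]
Op 4: C2 write [C2 write: invalidate ['C3=M'] -> C2=M] -> [I,I,M,I]
Op 5: C1 read [C1 read from I: others=['C2=M'] -> C1=S, others downsized to S] -> [I,S,S,I]
Op 6: C3 write [C3 write: invalidate ['C1=S', 'C2=S'] -> C3=M] -> [I,I,I,M]
Op 7: C1 write [C1 write: invalidate ['C3=M'] -> C1=M] -> [I,M,I,I]

Answer: M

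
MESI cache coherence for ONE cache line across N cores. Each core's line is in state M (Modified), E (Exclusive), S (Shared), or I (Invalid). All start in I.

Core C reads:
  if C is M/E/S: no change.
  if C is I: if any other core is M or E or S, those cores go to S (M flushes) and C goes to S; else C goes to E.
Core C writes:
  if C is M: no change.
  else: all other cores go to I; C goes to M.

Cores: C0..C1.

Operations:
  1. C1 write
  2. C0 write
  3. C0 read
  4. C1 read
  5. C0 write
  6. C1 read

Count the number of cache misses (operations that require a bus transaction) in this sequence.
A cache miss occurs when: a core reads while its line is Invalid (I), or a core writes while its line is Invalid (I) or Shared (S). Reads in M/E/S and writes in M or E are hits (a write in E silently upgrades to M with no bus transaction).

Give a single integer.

Op 1: C1 write [C1 write: invalidate none -> C1=M] -> [I,M] [MISS #1: write from I]
Op 2: C0 write [C0 write: invalidate ['C1=M'] -> C0=M] -> [M,I] [MISS #2: write from I]
Op 3: C0 read [C0 read: already in M, no change] -> [M,I] [hit: read from M]
Op 4: C1 read [C1 read from I: others=['C0=M'] -> C1=S, others downsized to S] -> [S,S] [MISS #3: read from I]
Op 5: C0 write [C0 write: invalidate ['C1=S'] -> C0=M] -> [M,I] [MISS #4: write from S]
Op 6: C1 read [C1 read from I: others=['C0=M'] -> C1=S, others downsized to S] -> [S,S] [MISS #5: read from I]

Answer: 5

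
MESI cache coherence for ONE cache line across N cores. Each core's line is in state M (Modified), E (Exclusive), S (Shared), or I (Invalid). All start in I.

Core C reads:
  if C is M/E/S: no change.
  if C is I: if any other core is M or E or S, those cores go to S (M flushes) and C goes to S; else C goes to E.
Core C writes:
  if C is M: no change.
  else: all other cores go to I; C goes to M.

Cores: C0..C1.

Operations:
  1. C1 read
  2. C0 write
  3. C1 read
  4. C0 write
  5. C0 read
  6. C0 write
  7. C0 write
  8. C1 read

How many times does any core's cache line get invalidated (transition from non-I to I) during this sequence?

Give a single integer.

Answer: 2

Derivation:
Op 1: C1 read [C1 read from I: no other sharers -> C1=E (exclusive)] -> [I,E] (invalidations this op: 0; running total: 0)
Op 2: C0 write [C0 write: invalidate ['C1=E'] -> C0=M] -> [M,I] (invalidations this op: 1; running total: 1)
Op 3: C1 read [C1 read from I: others=['C0=M'] -> C1=S, others downsized to S] -> [S,S] (invalidations this op: 0; running total: 1)
Op 4: C0 write [C0 write: invalidate ['C1=S'] -> C0=M] -> [M,I] (invalidations this op: 1; running total: 2)
Op 5: C0 read [C0 read: already in M, no change] -> [M,I] (invalidations this op: 0; running total: 2)
Op 6: C0 write [C0 write: already M (modified), no change] -> [M,I] (invalidations this op: 0; running total: 2)
Op 7: C0 write [C0 write: already M (modified), no change] -> [M,I] (invalidations this op: 0; running total: 2)
Op 8: C1 read [C1 read from I: others=['C0=M'] -> C1=S, others downsized to S] -> [S,S] (invalidations this op: 0; running total: 2)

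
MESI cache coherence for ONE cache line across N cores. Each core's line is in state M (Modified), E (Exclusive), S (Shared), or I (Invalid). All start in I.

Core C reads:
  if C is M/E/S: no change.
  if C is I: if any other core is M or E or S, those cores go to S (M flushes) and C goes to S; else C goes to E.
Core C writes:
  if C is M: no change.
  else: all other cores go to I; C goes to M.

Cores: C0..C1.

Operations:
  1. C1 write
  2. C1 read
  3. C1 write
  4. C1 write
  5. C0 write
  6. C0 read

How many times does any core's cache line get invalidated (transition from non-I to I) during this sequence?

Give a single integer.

Answer: 1

Derivation:
Op 1: C1 write [C1 write: invalidate none -> C1=M] -> [I,M] (invalidations this op: 0; running total: 0)
Op 2: C1 read [C1 read: already in M, no change] -> [I,M] (invalidations this op: 0; running total: 0)
Op 3: C1 write [C1 write: already M (modified), no change] -> [I,M] (invalidations this op: 0; running total: 0)
Op 4: C1 write [C1 write: already M (modified), no change] -> [I,M] (invalidations this op: 0; running total: 0)
Op 5: C0 write [C0 write: invalidate ['C1=M'] -> C0=M] -> [M,I] (invalidations this op: 1; running total: 1)
Op 6: C0 read [C0 read: already in M, no change] -> [M,I] (invalidations this op: 0; running total: 1)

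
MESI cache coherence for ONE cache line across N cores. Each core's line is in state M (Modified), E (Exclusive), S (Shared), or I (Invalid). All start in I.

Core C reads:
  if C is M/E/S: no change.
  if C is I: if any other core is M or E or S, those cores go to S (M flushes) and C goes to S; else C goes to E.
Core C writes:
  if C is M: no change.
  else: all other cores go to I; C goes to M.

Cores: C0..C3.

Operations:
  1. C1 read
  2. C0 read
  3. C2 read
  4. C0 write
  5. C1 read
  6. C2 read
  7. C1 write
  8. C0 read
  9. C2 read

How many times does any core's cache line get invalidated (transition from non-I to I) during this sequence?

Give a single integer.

Op 1: C1 read [C1 read from I: no other sharers -> C1=E (exclusive)] -> [I,E,I,I] (invalidations this op: 0; running total: 0)
Op 2: C0 read [C0 read from I: others=['C1=E'] -> C0=S, others downsized to S] -> [S,S,I,I] (invalidations this op: 0; running total: 0)
Op 3: C2 read [C2 read from I: others=['C0=S', 'C1=S'] -> C2=S, others downsized to S] -> [S,S,S,I] (invalidations this op: 0; running total: 0)
Op 4: C0 write [C0 write: invalidate ['C1=S', 'C2=S'] -> C0=M] -> [M,I,I,I] (invalidations this op: 2; running total: 2)
Op 5: C1 read [C1 read from I: others=['C0=M'] -> C1=S, others downsized to S] -> [S,S,I,I] (invalidations this op: 0; running total: 2)
Op 6: C2 read [C2 read from I: others=['C0=S', 'C1=S'] -> C2=S, others downsized to S] -> [S,S,S,I] (invalidations this op: 0; running total: 2)
Op 7: C1 write [C1 write: invalidate ['C0=S', 'C2=S'] -> C1=M] -> [I,M,I,I] (invalidations this op: 2; running total: 4)
Op 8: C0 read [C0 read from I: others=['C1=M'] -> C0=S, others downsized to S] -> [S,S,I,I] (invalidations this op: 0; running total: 4)
Op 9: C2 read [C2 read from I: others=['C0=S', 'C1=S'] -> C2=S, others downsized to S] -> [S,S,S,I] (invalidations this op: 0; running total: 4)

Answer: 4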